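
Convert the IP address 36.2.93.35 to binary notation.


36 = 00100100
2 = 00000010
93 = 01011101
35 = 00100011
Binary: 00100100.00000010.01011101.00100011


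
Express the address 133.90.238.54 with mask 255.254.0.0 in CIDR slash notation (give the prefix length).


Binary: 11111111.11111110.00000000.00000000
Count leading 1s
Prefix: /15


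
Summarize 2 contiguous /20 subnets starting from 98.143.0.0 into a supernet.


Original prefix: /20
Number of subnets: 2 = 2^1
New prefix = 20 - 1 = 19
Supernet: 98.143.0.0/19


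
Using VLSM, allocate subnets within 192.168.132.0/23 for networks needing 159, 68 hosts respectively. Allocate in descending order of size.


159 hosts -> /24 (254 usable): 192.168.132.0/24
68 hosts -> /25 (126 usable): 192.168.133.0/25
Allocation: 192.168.132.0/24 (159 hosts, 254 usable); 192.168.133.0/25 (68 hosts, 126 usable)


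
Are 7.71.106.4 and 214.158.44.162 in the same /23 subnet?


Mask: 255.255.254.0
7.71.106.4 AND mask = 7.71.106.0
214.158.44.162 AND mask = 214.158.44.0
No, different subnets (7.71.106.0 vs 214.158.44.0)


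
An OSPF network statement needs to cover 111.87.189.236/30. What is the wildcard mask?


Subnet mask: 255.255.255.252
Wildcard = 255.255.255.255 - subnet mask
255 - 255 = 0
255 - 255 = 0
255 - 255 = 0
255 - 252 = 3
Wildcard: 0.0.0.3


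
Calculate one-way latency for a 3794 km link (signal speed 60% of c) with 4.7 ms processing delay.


Speed = 0.6 * 3e5 km/s = 180000 km/s
Propagation delay = 3794 / 180000 = 0.0211 s = 21.0778 ms
Processing delay = 4.7 ms
Total one-way latency = 25.7778 ms


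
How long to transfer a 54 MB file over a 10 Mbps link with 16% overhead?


Effective throughput = 10 * (1 - 16/100) = 8.4 Mbps
File size in Mb = 54 * 8 = 432 Mb
Time = 432 / 8.4
Time = 51.4286 seconds


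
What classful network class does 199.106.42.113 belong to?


First octet: 199
Binary: 11000111
110xxxxx -> Class C (192-223)
Class C, default mask 255.255.255.0 (/24)


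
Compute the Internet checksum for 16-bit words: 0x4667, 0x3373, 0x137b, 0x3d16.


Sum all words (with carry folding):
+ 0x4667 = 0x4667
+ 0x3373 = 0x79da
+ 0x137b = 0x8d55
+ 0x3d16 = 0xca6b
One's complement: ~0xca6b
Checksum = 0x3594


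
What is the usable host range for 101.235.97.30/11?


Network: 101.224.0.0
Broadcast: 101.255.255.255
First usable = network + 1
Last usable = broadcast - 1
Range: 101.224.0.1 to 101.255.255.254


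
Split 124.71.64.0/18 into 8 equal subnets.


New prefix = 18 + 3 = 21
Each subnet has 2048 addresses
  124.71.64.0/21
  124.71.72.0/21
  124.71.80.0/21
  124.71.88.0/21
  124.71.96.0/21
  124.71.104.0/21
  124.71.112.0/21
  124.71.120.0/21
Subnets: 124.71.64.0/21, 124.71.72.0/21, 124.71.80.0/21, 124.71.88.0/21, 124.71.96.0/21, 124.71.104.0/21, 124.71.112.0/21, 124.71.120.0/21


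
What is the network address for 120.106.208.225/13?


IP:   01111000.01101010.11010000.11100001
Mask: 11111111.11111000.00000000.00000000
AND operation:
Net:  01111000.01101000.00000000.00000000
Network: 120.104.0.0/13


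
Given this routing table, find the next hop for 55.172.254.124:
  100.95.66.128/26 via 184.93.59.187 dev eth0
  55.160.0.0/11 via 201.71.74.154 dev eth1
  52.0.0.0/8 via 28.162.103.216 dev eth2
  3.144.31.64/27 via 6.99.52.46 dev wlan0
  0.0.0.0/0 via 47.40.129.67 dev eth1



Longest prefix match for 55.172.254.124:
  /26 100.95.66.128: no
  /11 55.160.0.0: MATCH
  /8 52.0.0.0: no
  /27 3.144.31.64: no
  /0 0.0.0.0: MATCH
Selected: next-hop 201.71.74.154 via eth1 (matched /11)


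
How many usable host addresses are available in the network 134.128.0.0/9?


Host bits = 32 - 9 = 23
Total addresses = 2^23 = 8388608
Usable = total - 2 (network and broadcast)
Usable hosts: 8388606


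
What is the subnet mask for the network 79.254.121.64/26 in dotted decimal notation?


/26 means 26 network bits, 6 host bits
Binary: 11111111111111111111111111000000
Mask: 255.255.255.192


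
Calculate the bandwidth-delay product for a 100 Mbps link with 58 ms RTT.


BDP = bandwidth * RTT
= 100 Mbps * 58 ms
= 100 * 1e6 * 58 / 1000 bits
= 5800000 bits
= 725000 bytes
= 708.0078 KB
BDP = 5800000 bits (725000 bytes)


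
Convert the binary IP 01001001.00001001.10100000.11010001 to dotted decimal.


01001001 = 73
00001001 = 9
10100000 = 160
11010001 = 209
IP: 73.9.160.209


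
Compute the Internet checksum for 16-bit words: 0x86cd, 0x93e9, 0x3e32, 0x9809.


Sum all words (with carry folding):
+ 0x86cd = 0x86cd
+ 0x93e9 = 0x1ab7
+ 0x3e32 = 0x58e9
+ 0x9809 = 0xf0f2
One's complement: ~0xf0f2
Checksum = 0x0f0d


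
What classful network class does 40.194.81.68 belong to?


First octet: 40
Binary: 00101000
0xxxxxxx -> Class A (1-126)
Class A, default mask 255.0.0.0 (/8)


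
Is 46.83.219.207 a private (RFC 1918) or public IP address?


RFC 1918 private ranges:
  10.0.0.0/8 (10.0.0.0 - 10.255.255.255)
  172.16.0.0/12 (172.16.0.0 - 172.31.255.255)
  192.168.0.0/16 (192.168.0.0 - 192.168.255.255)
Public (not in any RFC 1918 range)


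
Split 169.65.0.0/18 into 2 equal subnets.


New prefix = 18 + 1 = 19
Each subnet has 8192 addresses
  169.65.0.0/19
  169.65.32.0/19
Subnets: 169.65.0.0/19, 169.65.32.0/19


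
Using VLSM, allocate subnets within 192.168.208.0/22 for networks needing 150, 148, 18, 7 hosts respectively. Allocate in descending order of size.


150 hosts -> /24 (254 usable): 192.168.208.0/24
148 hosts -> /24 (254 usable): 192.168.209.0/24
18 hosts -> /27 (30 usable): 192.168.210.0/27
7 hosts -> /28 (14 usable): 192.168.210.32/28
Allocation: 192.168.208.0/24 (150 hosts, 254 usable); 192.168.209.0/24 (148 hosts, 254 usable); 192.168.210.0/27 (18 hosts, 30 usable); 192.168.210.32/28 (7 hosts, 14 usable)


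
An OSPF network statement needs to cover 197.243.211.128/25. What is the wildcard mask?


Subnet mask: 255.255.255.128
Wildcard = 255.255.255.255 - subnet mask
255 - 255 = 0
255 - 255 = 0
255 - 255 = 0
255 - 128 = 127
Wildcard: 0.0.0.127


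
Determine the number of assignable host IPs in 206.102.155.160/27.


Host bits = 32 - 27 = 5
Total addresses = 2^5 = 32
Usable = total - 2 (network and broadcast)
Usable hosts: 30


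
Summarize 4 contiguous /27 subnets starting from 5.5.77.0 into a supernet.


Original prefix: /27
Number of subnets: 4 = 2^2
New prefix = 27 - 2 = 25
Supernet: 5.5.77.0/25


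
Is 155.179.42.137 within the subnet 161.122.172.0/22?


Subnet network: 161.122.172.0
Test IP AND mask: 155.179.40.0
No, 155.179.42.137 is not in 161.122.172.0/22


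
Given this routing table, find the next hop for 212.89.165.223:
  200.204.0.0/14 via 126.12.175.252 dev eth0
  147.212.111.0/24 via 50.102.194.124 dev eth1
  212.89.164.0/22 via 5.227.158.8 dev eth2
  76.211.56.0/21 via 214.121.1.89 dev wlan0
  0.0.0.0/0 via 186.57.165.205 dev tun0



Longest prefix match for 212.89.165.223:
  /14 200.204.0.0: no
  /24 147.212.111.0: no
  /22 212.89.164.0: MATCH
  /21 76.211.56.0: no
  /0 0.0.0.0: MATCH
Selected: next-hop 5.227.158.8 via eth2 (matched /22)


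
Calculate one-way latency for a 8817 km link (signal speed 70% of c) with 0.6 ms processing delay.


Speed = 0.7 * 3e5 km/s = 210000 km/s
Propagation delay = 8817 / 210000 = 0.042 s = 41.9857 ms
Processing delay = 0.6 ms
Total one-way latency = 42.5857 ms


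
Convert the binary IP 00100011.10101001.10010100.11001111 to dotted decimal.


00100011 = 35
10101001 = 169
10010100 = 148
11001111 = 207
IP: 35.169.148.207


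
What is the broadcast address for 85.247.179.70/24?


Network: 85.247.179.0/24
Host bits = 8
Set all host bits to 1:
Broadcast: 85.247.179.255


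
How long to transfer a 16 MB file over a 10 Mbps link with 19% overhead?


Effective throughput = 10 * (1 - 19/100) = 8.1 Mbps
File size in Mb = 16 * 8 = 128 Mb
Time = 128 / 8.1
Time = 15.8025 seconds


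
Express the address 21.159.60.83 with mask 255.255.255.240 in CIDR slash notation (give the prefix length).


Binary: 11111111.11111111.11111111.11110000
Count leading 1s
Prefix: /28


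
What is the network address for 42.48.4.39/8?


IP:   00101010.00110000.00000100.00100111
Mask: 11111111.00000000.00000000.00000000
AND operation:
Net:  00101010.00000000.00000000.00000000
Network: 42.0.0.0/8


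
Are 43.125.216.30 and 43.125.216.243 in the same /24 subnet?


Mask: 255.255.255.0
43.125.216.30 AND mask = 43.125.216.0
43.125.216.243 AND mask = 43.125.216.0
Yes, same subnet (43.125.216.0)


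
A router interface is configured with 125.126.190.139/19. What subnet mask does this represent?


/19 means 19 network bits, 13 host bits
Binary: 11111111111111111110000000000000
Mask: 255.255.224.0


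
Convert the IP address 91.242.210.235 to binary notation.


91 = 01011011
242 = 11110010
210 = 11010010
235 = 11101011
Binary: 01011011.11110010.11010010.11101011


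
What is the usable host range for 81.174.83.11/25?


Network: 81.174.83.0
Broadcast: 81.174.83.127
First usable = network + 1
Last usable = broadcast - 1
Range: 81.174.83.1 to 81.174.83.126


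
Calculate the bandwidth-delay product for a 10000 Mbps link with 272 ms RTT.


BDP = bandwidth * RTT
= 10000 Mbps * 272 ms
= 10000 * 1e6 * 272 / 1000 bits
= 2720000000 bits
= 340000000 bytes
= 332031.25 KB
BDP = 2720000000 bits (340000000 bytes)


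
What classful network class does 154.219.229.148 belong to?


First octet: 154
Binary: 10011010
10xxxxxx -> Class B (128-191)
Class B, default mask 255.255.0.0 (/16)


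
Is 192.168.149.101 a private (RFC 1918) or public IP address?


RFC 1918 private ranges:
  10.0.0.0/8 (10.0.0.0 - 10.255.255.255)
  172.16.0.0/12 (172.16.0.0 - 172.31.255.255)
  192.168.0.0/16 (192.168.0.0 - 192.168.255.255)
Private (in 192.168.0.0/16)


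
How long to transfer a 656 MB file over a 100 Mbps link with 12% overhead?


Effective throughput = 100 * (1 - 12/100) = 88 Mbps
File size in Mb = 656 * 8 = 5248 Mb
Time = 5248 / 88
Time = 59.6364 seconds


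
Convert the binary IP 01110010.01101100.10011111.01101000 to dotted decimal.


01110010 = 114
01101100 = 108
10011111 = 159
01101000 = 104
IP: 114.108.159.104


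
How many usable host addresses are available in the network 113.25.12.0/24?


Host bits = 32 - 24 = 8
Total addresses = 2^8 = 256
Usable = total - 2 (network and broadcast)
Usable hosts: 254


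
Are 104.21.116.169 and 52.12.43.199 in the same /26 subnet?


Mask: 255.255.255.192
104.21.116.169 AND mask = 104.21.116.128
52.12.43.199 AND mask = 52.12.43.192
No, different subnets (104.21.116.128 vs 52.12.43.192)


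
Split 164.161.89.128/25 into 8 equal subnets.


New prefix = 25 + 3 = 28
Each subnet has 16 addresses
  164.161.89.128/28
  164.161.89.144/28
  164.161.89.160/28
  164.161.89.176/28
  164.161.89.192/28
  164.161.89.208/28
  164.161.89.224/28
  164.161.89.240/28
Subnets: 164.161.89.128/28, 164.161.89.144/28, 164.161.89.160/28, 164.161.89.176/28, 164.161.89.192/28, 164.161.89.208/28, 164.161.89.224/28, 164.161.89.240/28


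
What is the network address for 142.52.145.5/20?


IP:   10001110.00110100.10010001.00000101
Mask: 11111111.11111111.11110000.00000000
AND operation:
Net:  10001110.00110100.10010000.00000000
Network: 142.52.144.0/20


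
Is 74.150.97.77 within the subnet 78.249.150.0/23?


Subnet network: 78.249.150.0
Test IP AND mask: 74.150.96.0
No, 74.150.97.77 is not in 78.249.150.0/23


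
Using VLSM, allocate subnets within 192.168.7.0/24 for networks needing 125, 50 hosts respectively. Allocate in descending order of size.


125 hosts -> /25 (126 usable): 192.168.7.0/25
50 hosts -> /26 (62 usable): 192.168.7.128/26
Allocation: 192.168.7.0/25 (125 hosts, 126 usable); 192.168.7.128/26 (50 hosts, 62 usable)


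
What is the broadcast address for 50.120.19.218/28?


Network: 50.120.19.208/28
Host bits = 4
Set all host bits to 1:
Broadcast: 50.120.19.223


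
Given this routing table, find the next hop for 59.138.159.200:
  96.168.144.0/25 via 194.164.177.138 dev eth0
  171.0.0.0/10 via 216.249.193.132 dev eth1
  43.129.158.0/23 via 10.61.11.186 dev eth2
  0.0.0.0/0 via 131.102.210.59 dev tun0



Longest prefix match for 59.138.159.200:
  /25 96.168.144.0: no
  /10 171.0.0.0: no
  /23 43.129.158.0: no
  /0 0.0.0.0: MATCH
Selected: next-hop 131.102.210.59 via tun0 (matched /0)


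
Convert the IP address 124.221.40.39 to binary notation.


124 = 01111100
221 = 11011101
40 = 00101000
39 = 00100111
Binary: 01111100.11011101.00101000.00100111


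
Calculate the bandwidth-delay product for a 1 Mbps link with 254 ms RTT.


BDP = bandwidth * RTT
= 1 Mbps * 254 ms
= 1 * 1e6 * 254 / 1000 bits
= 254000 bits
= 31750 bytes
= 31.0059 KB
BDP = 254000 bits (31750 bytes)


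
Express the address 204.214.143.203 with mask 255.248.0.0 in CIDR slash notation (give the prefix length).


Binary: 11111111.11111000.00000000.00000000
Count leading 1s
Prefix: /13


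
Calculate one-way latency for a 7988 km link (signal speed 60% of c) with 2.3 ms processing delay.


Speed = 0.6 * 3e5 km/s = 180000 km/s
Propagation delay = 7988 / 180000 = 0.0444 s = 44.3778 ms
Processing delay = 2.3 ms
Total one-way latency = 46.6778 ms


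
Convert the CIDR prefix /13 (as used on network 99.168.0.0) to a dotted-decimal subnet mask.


/13 means 13 network bits, 19 host bits
Binary: 11111111111110000000000000000000
Mask: 255.248.0.0


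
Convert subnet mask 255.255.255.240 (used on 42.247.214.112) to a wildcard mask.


Subnet mask: 255.255.255.240
Wildcard = 255.255.255.255 - subnet mask
255 - 255 = 0
255 - 255 = 0
255 - 255 = 0
255 - 240 = 15
Wildcard: 0.0.0.15


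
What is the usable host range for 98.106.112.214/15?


Network: 98.106.0.0
Broadcast: 98.107.255.255
First usable = network + 1
Last usable = broadcast - 1
Range: 98.106.0.1 to 98.107.255.254


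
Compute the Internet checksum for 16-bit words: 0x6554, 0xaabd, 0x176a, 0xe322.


Sum all words (with carry folding):
+ 0x6554 = 0x6554
+ 0xaabd = 0x1012
+ 0x176a = 0x277c
+ 0xe322 = 0x0a9f
One's complement: ~0x0a9f
Checksum = 0xf560


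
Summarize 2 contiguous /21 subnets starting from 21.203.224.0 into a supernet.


Original prefix: /21
Number of subnets: 2 = 2^1
New prefix = 21 - 1 = 20
Supernet: 21.203.224.0/20


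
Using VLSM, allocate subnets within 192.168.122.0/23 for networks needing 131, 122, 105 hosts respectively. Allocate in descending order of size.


131 hosts -> /24 (254 usable): 192.168.122.0/24
122 hosts -> /25 (126 usable): 192.168.123.0/25
105 hosts -> /25 (126 usable): 192.168.123.128/25
Allocation: 192.168.122.0/24 (131 hosts, 254 usable); 192.168.123.0/25 (122 hosts, 126 usable); 192.168.123.128/25 (105 hosts, 126 usable)


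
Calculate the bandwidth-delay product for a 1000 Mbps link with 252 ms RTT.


BDP = bandwidth * RTT
= 1000 Mbps * 252 ms
= 1000 * 1e6 * 252 / 1000 bits
= 252000000 bits
= 31500000 bytes
= 30761.7188 KB
BDP = 252000000 bits (31500000 bytes)


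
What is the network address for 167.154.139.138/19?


IP:   10100111.10011010.10001011.10001010
Mask: 11111111.11111111.11100000.00000000
AND operation:
Net:  10100111.10011010.10000000.00000000
Network: 167.154.128.0/19


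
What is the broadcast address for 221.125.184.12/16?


Network: 221.125.0.0/16
Host bits = 16
Set all host bits to 1:
Broadcast: 221.125.255.255


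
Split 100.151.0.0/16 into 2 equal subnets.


New prefix = 16 + 1 = 17
Each subnet has 32768 addresses
  100.151.0.0/17
  100.151.128.0/17
Subnets: 100.151.0.0/17, 100.151.128.0/17


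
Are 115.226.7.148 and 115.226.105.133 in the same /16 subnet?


Mask: 255.255.0.0
115.226.7.148 AND mask = 115.226.0.0
115.226.105.133 AND mask = 115.226.0.0
Yes, same subnet (115.226.0.0)


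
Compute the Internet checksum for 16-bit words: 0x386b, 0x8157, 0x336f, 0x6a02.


Sum all words (with carry folding):
+ 0x386b = 0x386b
+ 0x8157 = 0xb9c2
+ 0x336f = 0xed31
+ 0x6a02 = 0x5734
One's complement: ~0x5734
Checksum = 0xa8cb


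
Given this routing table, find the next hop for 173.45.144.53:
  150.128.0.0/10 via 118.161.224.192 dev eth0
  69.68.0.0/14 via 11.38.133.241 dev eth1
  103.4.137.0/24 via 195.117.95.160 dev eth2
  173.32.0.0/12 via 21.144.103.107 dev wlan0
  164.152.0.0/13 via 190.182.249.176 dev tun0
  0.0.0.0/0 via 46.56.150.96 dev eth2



Longest prefix match for 173.45.144.53:
  /10 150.128.0.0: no
  /14 69.68.0.0: no
  /24 103.4.137.0: no
  /12 173.32.0.0: MATCH
  /13 164.152.0.0: no
  /0 0.0.0.0: MATCH
Selected: next-hop 21.144.103.107 via wlan0 (matched /12)


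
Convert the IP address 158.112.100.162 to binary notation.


158 = 10011110
112 = 01110000
100 = 01100100
162 = 10100010
Binary: 10011110.01110000.01100100.10100010


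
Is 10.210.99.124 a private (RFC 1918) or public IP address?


RFC 1918 private ranges:
  10.0.0.0/8 (10.0.0.0 - 10.255.255.255)
  172.16.0.0/12 (172.16.0.0 - 172.31.255.255)
  192.168.0.0/16 (192.168.0.0 - 192.168.255.255)
Private (in 10.0.0.0/8)


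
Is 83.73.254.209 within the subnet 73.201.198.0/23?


Subnet network: 73.201.198.0
Test IP AND mask: 83.73.254.0
No, 83.73.254.209 is not in 73.201.198.0/23


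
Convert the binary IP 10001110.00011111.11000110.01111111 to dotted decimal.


10001110 = 142
00011111 = 31
11000110 = 198
01111111 = 127
IP: 142.31.198.127


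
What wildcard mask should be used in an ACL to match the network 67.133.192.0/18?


Subnet mask: 255.255.192.0
Wildcard = 255.255.255.255 - subnet mask
255 - 255 = 0
255 - 255 = 0
255 - 192 = 63
255 - 0 = 255
Wildcard: 0.0.63.255


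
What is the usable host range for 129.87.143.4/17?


Network: 129.87.128.0
Broadcast: 129.87.255.255
First usable = network + 1
Last usable = broadcast - 1
Range: 129.87.128.1 to 129.87.255.254


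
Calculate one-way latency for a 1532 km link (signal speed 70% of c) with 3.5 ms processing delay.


Speed = 0.7 * 3e5 km/s = 210000 km/s
Propagation delay = 1532 / 210000 = 0.0073 s = 7.2952 ms
Processing delay = 3.5 ms
Total one-way latency = 10.7952 ms


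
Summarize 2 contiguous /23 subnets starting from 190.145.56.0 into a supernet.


Original prefix: /23
Number of subnets: 2 = 2^1
New prefix = 23 - 1 = 22
Supernet: 190.145.56.0/22


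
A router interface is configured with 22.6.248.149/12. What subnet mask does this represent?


/12 means 12 network bits, 20 host bits
Binary: 11111111111100000000000000000000
Mask: 255.240.0.0


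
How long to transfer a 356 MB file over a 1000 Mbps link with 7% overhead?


Effective throughput = 1000 * (1 - 7/100) = 930.0 Mbps
File size in Mb = 356 * 8 = 2848 Mb
Time = 2848 / 930.0
Time = 3.0624 seconds


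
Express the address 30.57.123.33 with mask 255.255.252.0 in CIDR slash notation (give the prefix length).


Binary: 11111111.11111111.11111100.00000000
Count leading 1s
Prefix: /22


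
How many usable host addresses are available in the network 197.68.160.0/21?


Host bits = 32 - 21 = 11
Total addresses = 2^11 = 2048
Usable = total - 2 (network and broadcast)
Usable hosts: 2046


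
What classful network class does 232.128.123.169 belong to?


First octet: 232
Binary: 11101000
1110xxxx -> Class D (224-239)
Class D (multicast), default mask N/A


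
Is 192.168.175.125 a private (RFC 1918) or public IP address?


RFC 1918 private ranges:
  10.0.0.0/8 (10.0.0.0 - 10.255.255.255)
  172.16.0.0/12 (172.16.0.0 - 172.31.255.255)
  192.168.0.0/16 (192.168.0.0 - 192.168.255.255)
Private (in 192.168.0.0/16)


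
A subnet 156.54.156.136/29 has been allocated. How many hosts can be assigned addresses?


Host bits = 32 - 29 = 3
Total addresses = 2^3 = 8
Usable = total - 2 (network and broadcast)
Usable hosts: 6


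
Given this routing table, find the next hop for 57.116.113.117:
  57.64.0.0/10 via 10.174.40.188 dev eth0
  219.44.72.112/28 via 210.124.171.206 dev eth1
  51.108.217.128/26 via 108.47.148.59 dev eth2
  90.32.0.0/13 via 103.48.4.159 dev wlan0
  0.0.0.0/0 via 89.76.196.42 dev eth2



Longest prefix match for 57.116.113.117:
  /10 57.64.0.0: MATCH
  /28 219.44.72.112: no
  /26 51.108.217.128: no
  /13 90.32.0.0: no
  /0 0.0.0.0: MATCH
Selected: next-hop 10.174.40.188 via eth0 (matched /10)


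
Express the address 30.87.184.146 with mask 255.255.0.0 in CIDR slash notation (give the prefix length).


Binary: 11111111.11111111.00000000.00000000
Count leading 1s
Prefix: /16


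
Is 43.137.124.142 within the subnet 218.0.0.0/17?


Subnet network: 218.0.0.0
Test IP AND mask: 43.137.0.0
No, 43.137.124.142 is not in 218.0.0.0/17


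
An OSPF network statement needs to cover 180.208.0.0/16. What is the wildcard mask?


Subnet mask: 255.255.0.0
Wildcard = 255.255.255.255 - subnet mask
255 - 255 = 0
255 - 255 = 0
255 - 0 = 255
255 - 0 = 255
Wildcard: 0.0.255.255


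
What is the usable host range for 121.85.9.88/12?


Network: 121.80.0.0
Broadcast: 121.95.255.255
First usable = network + 1
Last usable = broadcast - 1
Range: 121.80.0.1 to 121.95.255.254


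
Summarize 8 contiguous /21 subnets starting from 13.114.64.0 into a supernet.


Original prefix: /21
Number of subnets: 8 = 2^3
New prefix = 21 - 3 = 18
Supernet: 13.114.64.0/18


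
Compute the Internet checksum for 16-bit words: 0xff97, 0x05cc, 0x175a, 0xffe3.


Sum all words (with carry folding):
+ 0xff97 = 0xff97
+ 0x05cc = 0x0564
+ 0x175a = 0x1cbe
+ 0xffe3 = 0x1ca2
One's complement: ~0x1ca2
Checksum = 0xe35d


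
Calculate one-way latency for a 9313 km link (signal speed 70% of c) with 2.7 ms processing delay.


Speed = 0.7 * 3e5 km/s = 210000 km/s
Propagation delay = 9313 / 210000 = 0.0443 s = 44.3476 ms
Processing delay = 2.7 ms
Total one-way latency = 47.0476 ms


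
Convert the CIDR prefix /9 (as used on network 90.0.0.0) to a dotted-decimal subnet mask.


/9 means 9 network bits, 23 host bits
Binary: 11111111100000000000000000000000
Mask: 255.128.0.0


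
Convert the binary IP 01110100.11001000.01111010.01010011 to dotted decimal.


01110100 = 116
11001000 = 200
01111010 = 122
01010011 = 83
IP: 116.200.122.83


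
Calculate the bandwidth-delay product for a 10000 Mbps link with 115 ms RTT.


BDP = bandwidth * RTT
= 10000 Mbps * 115 ms
= 10000 * 1e6 * 115 / 1000 bits
= 1150000000 bits
= 143750000 bytes
= 140380.8594 KB
BDP = 1150000000 bits (143750000 bytes)


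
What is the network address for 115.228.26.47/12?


IP:   01110011.11100100.00011010.00101111
Mask: 11111111.11110000.00000000.00000000
AND operation:
Net:  01110011.11100000.00000000.00000000
Network: 115.224.0.0/12


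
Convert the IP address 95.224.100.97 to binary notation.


95 = 01011111
224 = 11100000
100 = 01100100
97 = 01100001
Binary: 01011111.11100000.01100100.01100001


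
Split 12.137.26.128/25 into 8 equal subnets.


New prefix = 25 + 3 = 28
Each subnet has 16 addresses
  12.137.26.128/28
  12.137.26.144/28
  12.137.26.160/28
  12.137.26.176/28
  12.137.26.192/28
  12.137.26.208/28
  12.137.26.224/28
  12.137.26.240/28
Subnets: 12.137.26.128/28, 12.137.26.144/28, 12.137.26.160/28, 12.137.26.176/28, 12.137.26.192/28, 12.137.26.208/28, 12.137.26.224/28, 12.137.26.240/28


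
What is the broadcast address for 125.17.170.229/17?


Network: 125.17.128.0/17
Host bits = 15
Set all host bits to 1:
Broadcast: 125.17.255.255


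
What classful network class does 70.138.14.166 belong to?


First octet: 70
Binary: 01000110
0xxxxxxx -> Class A (1-126)
Class A, default mask 255.0.0.0 (/8)


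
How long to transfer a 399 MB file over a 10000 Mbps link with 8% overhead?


Effective throughput = 10000 * (1 - 8/100) = 9200 Mbps
File size in Mb = 399 * 8 = 3192 Mb
Time = 3192 / 9200
Time = 0.347 seconds


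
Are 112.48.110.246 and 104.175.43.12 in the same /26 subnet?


Mask: 255.255.255.192
112.48.110.246 AND mask = 112.48.110.192
104.175.43.12 AND mask = 104.175.43.0
No, different subnets (112.48.110.192 vs 104.175.43.0)


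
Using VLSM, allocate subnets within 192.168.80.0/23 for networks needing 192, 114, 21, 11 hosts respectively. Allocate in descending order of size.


192 hosts -> /24 (254 usable): 192.168.80.0/24
114 hosts -> /25 (126 usable): 192.168.81.0/25
21 hosts -> /27 (30 usable): 192.168.81.128/27
11 hosts -> /28 (14 usable): 192.168.81.160/28
Allocation: 192.168.80.0/24 (192 hosts, 254 usable); 192.168.81.0/25 (114 hosts, 126 usable); 192.168.81.128/27 (21 hosts, 30 usable); 192.168.81.160/28 (11 hosts, 14 usable)


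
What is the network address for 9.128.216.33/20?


IP:   00001001.10000000.11011000.00100001
Mask: 11111111.11111111.11110000.00000000
AND operation:
Net:  00001001.10000000.11010000.00000000
Network: 9.128.208.0/20


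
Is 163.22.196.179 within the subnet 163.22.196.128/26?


Subnet network: 163.22.196.128
Test IP AND mask: 163.22.196.128
Yes, 163.22.196.179 is in 163.22.196.128/26


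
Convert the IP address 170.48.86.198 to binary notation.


170 = 10101010
48 = 00110000
86 = 01010110
198 = 11000110
Binary: 10101010.00110000.01010110.11000110


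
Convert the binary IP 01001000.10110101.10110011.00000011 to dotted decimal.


01001000 = 72
10110101 = 181
10110011 = 179
00000011 = 3
IP: 72.181.179.3


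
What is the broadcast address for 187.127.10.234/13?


Network: 187.120.0.0/13
Host bits = 19
Set all host bits to 1:
Broadcast: 187.127.255.255


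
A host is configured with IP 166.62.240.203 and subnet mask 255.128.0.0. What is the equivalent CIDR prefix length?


Binary: 11111111.10000000.00000000.00000000
Count leading 1s
Prefix: /9


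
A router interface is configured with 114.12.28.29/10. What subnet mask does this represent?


/10 means 10 network bits, 22 host bits
Binary: 11111111110000000000000000000000
Mask: 255.192.0.0


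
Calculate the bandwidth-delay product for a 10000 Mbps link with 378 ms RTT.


BDP = bandwidth * RTT
= 10000 Mbps * 378 ms
= 10000 * 1e6 * 378 / 1000 bits
= 3780000000 bits
= 472500000 bytes
= 461425.7812 KB
BDP = 3780000000 bits (472500000 bytes)


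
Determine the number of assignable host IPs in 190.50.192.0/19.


Host bits = 32 - 19 = 13
Total addresses = 2^13 = 8192
Usable = total - 2 (network and broadcast)
Usable hosts: 8190


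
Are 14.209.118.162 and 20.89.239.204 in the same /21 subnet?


Mask: 255.255.248.0
14.209.118.162 AND mask = 14.209.112.0
20.89.239.204 AND mask = 20.89.232.0
No, different subnets (14.209.112.0 vs 20.89.232.0)


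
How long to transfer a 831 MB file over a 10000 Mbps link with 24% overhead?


Effective throughput = 10000 * (1 - 24/100) = 7600 Mbps
File size in Mb = 831 * 8 = 6648 Mb
Time = 6648 / 7600
Time = 0.8747 seconds


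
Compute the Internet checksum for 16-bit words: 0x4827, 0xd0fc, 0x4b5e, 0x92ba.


Sum all words (with carry folding):
+ 0x4827 = 0x4827
+ 0xd0fc = 0x1924
+ 0x4b5e = 0x6482
+ 0x92ba = 0xf73c
One's complement: ~0xf73c
Checksum = 0x08c3


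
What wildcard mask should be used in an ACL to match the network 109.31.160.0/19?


Subnet mask: 255.255.224.0
Wildcard = 255.255.255.255 - subnet mask
255 - 255 = 0
255 - 255 = 0
255 - 224 = 31
255 - 0 = 255
Wildcard: 0.0.31.255


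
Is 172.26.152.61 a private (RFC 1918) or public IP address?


RFC 1918 private ranges:
  10.0.0.0/8 (10.0.0.0 - 10.255.255.255)
  172.16.0.0/12 (172.16.0.0 - 172.31.255.255)
  192.168.0.0/16 (192.168.0.0 - 192.168.255.255)
Private (in 172.16.0.0/12)


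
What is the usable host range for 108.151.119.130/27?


Network: 108.151.119.128
Broadcast: 108.151.119.159
First usable = network + 1
Last usable = broadcast - 1
Range: 108.151.119.129 to 108.151.119.158


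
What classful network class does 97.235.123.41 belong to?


First octet: 97
Binary: 01100001
0xxxxxxx -> Class A (1-126)
Class A, default mask 255.0.0.0 (/8)


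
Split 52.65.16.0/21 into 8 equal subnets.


New prefix = 21 + 3 = 24
Each subnet has 256 addresses
  52.65.16.0/24
  52.65.17.0/24
  52.65.18.0/24
  52.65.19.0/24
  52.65.20.0/24
  52.65.21.0/24
  52.65.22.0/24
  52.65.23.0/24
Subnets: 52.65.16.0/24, 52.65.17.0/24, 52.65.18.0/24, 52.65.19.0/24, 52.65.20.0/24, 52.65.21.0/24, 52.65.22.0/24, 52.65.23.0/24


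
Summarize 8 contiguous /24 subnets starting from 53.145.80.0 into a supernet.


Original prefix: /24
Number of subnets: 8 = 2^3
New prefix = 24 - 3 = 21
Supernet: 53.145.80.0/21


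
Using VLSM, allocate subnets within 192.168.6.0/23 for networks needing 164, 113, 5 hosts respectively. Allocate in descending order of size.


164 hosts -> /24 (254 usable): 192.168.6.0/24
113 hosts -> /25 (126 usable): 192.168.7.0/25
5 hosts -> /29 (6 usable): 192.168.7.128/29
Allocation: 192.168.6.0/24 (164 hosts, 254 usable); 192.168.7.0/25 (113 hosts, 126 usable); 192.168.7.128/29 (5 hosts, 6 usable)


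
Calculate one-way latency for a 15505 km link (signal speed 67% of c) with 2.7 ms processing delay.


Speed = 0.67 * 3e5 km/s = 201000 km/s
Propagation delay = 15505 / 201000 = 0.0771 s = 77.1393 ms
Processing delay = 2.7 ms
Total one-way latency = 79.8393 ms


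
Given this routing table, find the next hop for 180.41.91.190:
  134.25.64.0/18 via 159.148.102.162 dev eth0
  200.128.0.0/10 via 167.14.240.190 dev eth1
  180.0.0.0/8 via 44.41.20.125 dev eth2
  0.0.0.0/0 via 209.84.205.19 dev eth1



Longest prefix match for 180.41.91.190:
  /18 134.25.64.0: no
  /10 200.128.0.0: no
  /8 180.0.0.0: MATCH
  /0 0.0.0.0: MATCH
Selected: next-hop 44.41.20.125 via eth2 (matched /8)


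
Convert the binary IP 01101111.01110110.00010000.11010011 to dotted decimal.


01101111 = 111
01110110 = 118
00010000 = 16
11010011 = 211
IP: 111.118.16.211


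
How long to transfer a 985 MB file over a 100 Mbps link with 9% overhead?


Effective throughput = 100 * (1 - 9/100) = 91 Mbps
File size in Mb = 985 * 8 = 7880 Mb
Time = 7880 / 91
Time = 86.5934 seconds


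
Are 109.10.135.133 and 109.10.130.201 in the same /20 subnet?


Mask: 255.255.240.0
109.10.135.133 AND mask = 109.10.128.0
109.10.130.201 AND mask = 109.10.128.0
Yes, same subnet (109.10.128.0)


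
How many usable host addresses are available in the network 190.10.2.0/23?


Host bits = 32 - 23 = 9
Total addresses = 2^9 = 512
Usable = total - 2 (network and broadcast)
Usable hosts: 510


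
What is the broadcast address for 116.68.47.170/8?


Network: 116.0.0.0/8
Host bits = 24
Set all host bits to 1:
Broadcast: 116.255.255.255


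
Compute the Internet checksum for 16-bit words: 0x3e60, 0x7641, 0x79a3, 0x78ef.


Sum all words (with carry folding):
+ 0x3e60 = 0x3e60
+ 0x7641 = 0xb4a1
+ 0x79a3 = 0x2e45
+ 0x78ef = 0xa734
One's complement: ~0xa734
Checksum = 0x58cb


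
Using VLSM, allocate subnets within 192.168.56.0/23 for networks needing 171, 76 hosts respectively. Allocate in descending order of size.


171 hosts -> /24 (254 usable): 192.168.56.0/24
76 hosts -> /25 (126 usable): 192.168.57.0/25
Allocation: 192.168.56.0/24 (171 hosts, 254 usable); 192.168.57.0/25 (76 hosts, 126 usable)


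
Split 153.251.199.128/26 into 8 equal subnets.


New prefix = 26 + 3 = 29
Each subnet has 8 addresses
  153.251.199.128/29
  153.251.199.136/29
  153.251.199.144/29
  153.251.199.152/29
  153.251.199.160/29
  153.251.199.168/29
  153.251.199.176/29
  153.251.199.184/29
Subnets: 153.251.199.128/29, 153.251.199.136/29, 153.251.199.144/29, 153.251.199.152/29, 153.251.199.160/29, 153.251.199.168/29, 153.251.199.176/29, 153.251.199.184/29


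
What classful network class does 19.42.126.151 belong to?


First octet: 19
Binary: 00010011
0xxxxxxx -> Class A (1-126)
Class A, default mask 255.0.0.0 (/8)


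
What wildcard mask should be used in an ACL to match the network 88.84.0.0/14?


Subnet mask: 255.252.0.0
Wildcard = 255.255.255.255 - subnet mask
255 - 255 = 0
255 - 252 = 3
255 - 0 = 255
255 - 0 = 255
Wildcard: 0.3.255.255


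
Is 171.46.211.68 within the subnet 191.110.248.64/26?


Subnet network: 191.110.248.64
Test IP AND mask: 171.46.211.64
No, 171.46.211.68 is not in 191.110.248.64/26


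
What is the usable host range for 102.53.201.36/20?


Network: 102.53.192.0
Broadcast: 102.53.207.255
First usable = network + 1
Last usable = broadcast - 1
Range: 102.53.192.1 to 102.53.207.254


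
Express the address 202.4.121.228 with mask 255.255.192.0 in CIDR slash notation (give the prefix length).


Binary: 11111111.11111111.11000000.00000000
Count leading 1s
Prefix: /18


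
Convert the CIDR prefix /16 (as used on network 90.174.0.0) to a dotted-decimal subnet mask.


/16 means 16 network bits, 16 host bits
Binary: 11111111111111110000000000000000
Mask: 255.255.0.0


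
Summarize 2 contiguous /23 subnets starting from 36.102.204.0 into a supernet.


Original prefix: /23
Number of subnets: 2 = 2^1
New prefix = 23 - 1 = 22
Supernet: 36.102.204.0/22


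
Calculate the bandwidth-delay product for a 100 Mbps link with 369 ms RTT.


BDP = bandwidth * RTT
= 100 Mbps * 369 ms
= 100 * 1e6 * 369 / 1000 bits
= 36900000 bits
= 4612500 bytes
= 4504.3945 KB
BDP = 36900000 bits (4612500 bytes)


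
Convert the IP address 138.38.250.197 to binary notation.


138 = 10001010
38 = 00100110
250 = 11111010
197 = 11000101
Binary: 10001010.00100110.11111010.11000101


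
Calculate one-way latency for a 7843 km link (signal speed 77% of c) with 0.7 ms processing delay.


Speed = 0.77 * 3e5 km/s = 231000 km/s
Propagation delay = 7843 / 231000 = 0.034 s = 33.9524 ms
Processing delay = 0.7 ms
Total one-way latency = 34.6524 ms


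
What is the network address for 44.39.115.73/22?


IP:   00101100.00100111.01110011.01001001
Mask: 11111111.11111111.11111100.00000000
AND operation:
Net:  00101100.00100111.01110000.00000000
Network: 44.39.112.0/22


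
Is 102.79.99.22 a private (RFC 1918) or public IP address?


RFC 1918 private ranges:
  10.0.0.0/8 (10.0.0.0 - 10.255.255.255)
  172.16.0.0/12 (172.16.0.0 - 172.31.255.255)
  192.168.0.0/16 (192.168.0.0 - 192.168.255.255)
Public (not in any RFC 1918 range)


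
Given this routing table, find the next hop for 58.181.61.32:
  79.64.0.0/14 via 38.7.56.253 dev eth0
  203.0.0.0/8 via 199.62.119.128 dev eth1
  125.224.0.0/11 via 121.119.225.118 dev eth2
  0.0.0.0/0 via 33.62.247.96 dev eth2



Longest prefix match for 58.181.61.32:
  /14 79.64.0.0: no
  /8 203.0.0.0: no
  /11 125.224.0.0: no
  /0 0.0.0.0: MATCH
Selected: next-hop 33.62.247.96 via eth2 (matched /0)


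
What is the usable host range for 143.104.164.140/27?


Network: 143.104.164.128
Broadcast: 143.104.164.159
First usable = network + 1
Last usable = broadcast - 1
Range: 143.104.164.129 to 143.104.164.158


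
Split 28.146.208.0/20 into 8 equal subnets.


New prefix = 20 + 3 = 23
Each subnet has 512 addresses
  28.146.208.0/23
  28.146.210.0/23
  28.146.212.0/23
  28.146.214.0/23
  28.146.216.0/23
  28.146.218.0/23
  28.146.220.0/23
  28.146.222.0/23
Subnets: 28.146.208.0/23, 28.146.210.0/23, 28.146.212.0/23, 28.146.214.0/23, 28.146.216.0/23, 28.146.218.0/23, 28.146.220.0/23, 28.146.222.0/23


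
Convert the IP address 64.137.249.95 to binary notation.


64 = 01000000
137 = 10001001
249 = 11111001
95 = 01011111
Binary: 01000000.10001001.11111001.01011111


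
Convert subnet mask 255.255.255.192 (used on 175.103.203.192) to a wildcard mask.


Subnet mask: 255.255.255.192
Wildcard = 255.255.255.255 - subnet mask
255 - 255 = 0
255 - 255 = 0
255 - 255 = 0
255 - 192 = 63
Wildcard: 0.0.0.63


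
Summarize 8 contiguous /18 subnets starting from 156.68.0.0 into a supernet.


Original prefix: /18
Number of subnets: 8 = 2^3
New prefix = 18 - 3 = 15
Supernet: 156.68.0.0/15


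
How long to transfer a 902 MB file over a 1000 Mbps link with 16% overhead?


Effective throughput = 1000 * (1 - 16/100) = 840 Mbps
File size in Mb = 902 * 8 = 7216 Mb
Time = 7216 / 840
Time = 8.5905 seconds


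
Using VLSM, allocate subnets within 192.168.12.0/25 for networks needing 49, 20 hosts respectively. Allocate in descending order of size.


49 hosts -> /26 (62 usable): 192.168.12.0/26
20 hosts -> /27 (30 usable): 192.168.12.64/27
Allocation: 192.168.12.0/26 (49 hosts, 62 usable); 192.168.12.64/27 (20 hosts, 30 usable)


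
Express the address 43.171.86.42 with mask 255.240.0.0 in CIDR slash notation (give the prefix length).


Binary: 11111111.11110000.00000000.00000000
Count leading 1s
Prefix: /12


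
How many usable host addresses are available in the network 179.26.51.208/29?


Host bits = 32 - 29 = 3
Total addresses = 2^3 = 8
Usable = total - 2 (network and broadcast)
Usable hosts: 6


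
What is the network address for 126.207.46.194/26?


IP:   01111110.11001111.00101110.11000010
Mask: 11111111.11111111.11111111.11000000
AND operation:
Net:  01111110.11001111.00101110.11000000
Network: 126.207.46.192/26


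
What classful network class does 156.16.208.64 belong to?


First octet: 156
Binary: 10011100
10xxxxxx -> Class B (128-191)
Class B, default mask 255.255.0.0 (/16)


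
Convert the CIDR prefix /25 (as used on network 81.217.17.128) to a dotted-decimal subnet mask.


/25 means 25 network bits, 7 host bits
Binary: 11111111111111111111111110000000
Mask: 255.255.255.128


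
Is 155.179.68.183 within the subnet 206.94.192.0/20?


Subnet network: 206.94.192.0
Test IP AND mask: 155.179.64.0
No, 155.179.68.183 is not in 206.94.192.0/20


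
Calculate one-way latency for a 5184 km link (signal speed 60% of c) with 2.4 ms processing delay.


Speed = 0.6 * 3e5 km/s = 180000 km/s
Propagation delay = 5184 / 180000 = 0.0288 s = 28.8 ms
Processing delay = 2.4 ms
Total one-way latency = 31.2 ms


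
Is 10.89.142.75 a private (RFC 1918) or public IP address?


RFC 1918 private ranges:
  10.0.0.0/8 (10.0.0.0 - 10.255.255.255)
  172.16.0.0/12 (172.16.0.0 - 172.31.255.255)
  192.168.0.0/16 (192.168.0.0 - 192.168.255.255)
Private (in 10.0.0.0/8)


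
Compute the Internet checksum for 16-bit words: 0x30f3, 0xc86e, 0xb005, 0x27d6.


Sum all words (with carry folding):
+ 0x30f3 = 0x30f3
+ 0xc86e = 0xf961
+ 0xb005 = 0xa967
+ 0x27d6 = 0xd13d
One's complement: ~0xd13d
Checksum = 0x2ec2


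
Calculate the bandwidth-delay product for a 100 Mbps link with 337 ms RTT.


BDP = bandwidth * RTT
= 100 Mbps * 337 ms
= 100 * 1e6 * 337 / 1000 bits
= 33700000 bits
= 4212500 bytes
= 4113.7695 KB
BDP = 33700000 bits (4212500 bytes)


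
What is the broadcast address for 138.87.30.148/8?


Network: 138.0.0.0/8
Host bits = 24
Set all host bits to 1:
Broadcast: 138.255.255.255


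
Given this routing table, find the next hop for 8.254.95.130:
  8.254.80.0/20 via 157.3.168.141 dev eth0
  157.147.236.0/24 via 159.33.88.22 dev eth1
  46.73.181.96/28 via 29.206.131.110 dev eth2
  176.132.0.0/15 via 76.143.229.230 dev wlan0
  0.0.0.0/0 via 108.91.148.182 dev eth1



Longest prefix match for 8.254.95.130:
  /20 8.254.80.0: MATCH
  /24 157.147.236.0: no
  /28 46.73.181.96: no
  /15 176.132.0.0: no
  /0 0.0.0.0: MATCH
Selected: next-hop 157.3.168.141 via eth0 (matched /20)


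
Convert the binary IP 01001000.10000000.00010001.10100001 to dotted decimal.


01001000 = 72
10000000 = 128
00010001 = 17
10100001 = 161
IP: 72.128.17.161


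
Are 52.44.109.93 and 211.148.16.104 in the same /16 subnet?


Mask: 255.255.0.0
52.44.109.93 AND mask = 52.44.0.0
211.148.16.104 AND mask = 211.148.0.0
No, different subnets (52.44.0.0 vs 211.148.0.0)


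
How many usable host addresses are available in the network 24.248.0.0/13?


Host bits = 32 - 13 = 19
Total addresses = 2^19 = 524288
Usable = total - 2 (network and broadcast)
Usable hosts: 524286


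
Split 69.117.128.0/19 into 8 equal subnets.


New prefix = 19 + 3 = 22
Each subnet has 1024 addresses
  69.117.128.0/22
  69.117.132.0/22
  69.117.136.0/22
  69.117.140.0/22
  69.117.144.0/22
  69.117.148.0/22
  69.117.152.0/22
  69.117.156.0/22
Subnets: 69.117.128.0/22, 69.117.132.0/22, 69.117.136.0/22, 69.117.140.0/22, 69.117.144.0/22, 69.117.148.0/22, 69.117.152.0/22, 69.117.156.0/22
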